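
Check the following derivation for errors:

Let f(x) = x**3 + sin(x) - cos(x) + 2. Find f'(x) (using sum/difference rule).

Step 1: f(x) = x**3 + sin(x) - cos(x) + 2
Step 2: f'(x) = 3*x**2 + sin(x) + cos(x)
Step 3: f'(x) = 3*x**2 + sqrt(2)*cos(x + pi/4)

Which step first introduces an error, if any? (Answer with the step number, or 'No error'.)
Step 3

Step 3 is incorrect due to a wrong trig function.
The step shows: 3*x**2 + sqrt(2)*cos(x + pi/4)
The correct value should be: 3*x**2 + sqrt(2)*sin(x + pi/4)

Explanation: sin(x + pi/4) was incorrectly written as cos(x + pi/4): the term sqrt(2)*sin(x + pi/4) was incorrectly written as sqrt(2)*cos(x + pi/4)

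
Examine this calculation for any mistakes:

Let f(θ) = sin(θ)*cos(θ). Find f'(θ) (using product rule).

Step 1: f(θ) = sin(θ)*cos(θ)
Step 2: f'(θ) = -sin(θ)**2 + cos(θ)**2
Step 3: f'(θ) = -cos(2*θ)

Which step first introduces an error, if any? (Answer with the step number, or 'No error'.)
Step 3

Step 3 is incorrect due to a sign flip.
The step shows: -cos(2*θ)
The correct value should be: cos(2*θ)

Explanation: The sign of the whole expression was flipped: the term cos(2*θ) was incorrectly written as -cos(2*θ)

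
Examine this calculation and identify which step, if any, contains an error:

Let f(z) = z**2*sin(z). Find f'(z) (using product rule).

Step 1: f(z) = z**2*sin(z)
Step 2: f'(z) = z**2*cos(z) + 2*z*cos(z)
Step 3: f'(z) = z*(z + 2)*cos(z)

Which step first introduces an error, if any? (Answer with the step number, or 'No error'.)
Step 2

Step 2 is incorrect due to a wrong trig function.
The step shows: z**2*cos(z) + 2*z*cos(z)
The correct value should be: z**2*cos(z) + 2*z*sin(z)

Explanation: sin(z) was incorrectly written as cos(z): the term 2*z*sin(z) was incorrectly written as 2*z*cos(z)
The later steps are derived from this incorrect expression, so the error originates in Step 2.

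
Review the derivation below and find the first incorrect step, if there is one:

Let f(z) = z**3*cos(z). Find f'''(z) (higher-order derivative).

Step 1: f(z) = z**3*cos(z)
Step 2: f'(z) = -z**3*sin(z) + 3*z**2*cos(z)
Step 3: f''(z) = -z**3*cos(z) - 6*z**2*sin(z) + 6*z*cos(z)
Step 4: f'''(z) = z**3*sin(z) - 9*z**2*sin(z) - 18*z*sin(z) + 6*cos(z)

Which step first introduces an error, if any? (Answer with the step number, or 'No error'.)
Step 4

Step 4 is incorrect due to a wrong trig function.
The step shows: z**3*sin(z) - 9*z**2*sin(z) - 18*z*sin(z) + 6*cos(z)
The correct value should be: z**3*sin(z) - 9*z**2*cos(z) - 18*z*sin(z) + 6*cos(z)

Explanation: cos(z) was incorrectly written as sin(z): the term -9*z**2*cos(z) was incorrectly written as -9*z**2*sin(z)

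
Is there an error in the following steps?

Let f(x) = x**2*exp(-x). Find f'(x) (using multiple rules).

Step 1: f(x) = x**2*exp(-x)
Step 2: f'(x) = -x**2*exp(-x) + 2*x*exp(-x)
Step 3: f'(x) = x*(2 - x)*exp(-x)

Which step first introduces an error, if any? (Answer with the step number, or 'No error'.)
No error

All steps in this derivation are correct.
The final answer f'(x) = x*(2 - x)*exp(-x) is valid.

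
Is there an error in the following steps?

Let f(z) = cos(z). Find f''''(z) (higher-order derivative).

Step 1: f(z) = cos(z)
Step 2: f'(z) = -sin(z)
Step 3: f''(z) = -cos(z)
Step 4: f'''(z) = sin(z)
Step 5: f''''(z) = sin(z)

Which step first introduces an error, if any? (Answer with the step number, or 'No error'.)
Step 5

Step 5 is incorrect due to a wrong trig function.
The step shows: sin(z)
The correct value should be: cos(z)

Explanation: cos(z) was incorrectly written as sin(z): the term cos(z) was incorrectly written as sin(z)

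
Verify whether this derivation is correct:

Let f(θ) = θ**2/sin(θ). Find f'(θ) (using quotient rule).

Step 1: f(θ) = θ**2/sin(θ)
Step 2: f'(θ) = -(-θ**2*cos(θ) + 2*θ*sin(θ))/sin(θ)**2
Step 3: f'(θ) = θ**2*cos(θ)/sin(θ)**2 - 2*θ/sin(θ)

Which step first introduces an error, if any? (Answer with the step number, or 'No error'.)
Step 2

Step 2 is incorrect due to a sign flip.
The step shows: -(-θ**2*cos(θ) + 2*θ*sin(θ))/sin(θ)**2
The correct value should be: (-θ**2*cos(θ) + 2*θ*sin(θ))/sin(θ)**2

Explanation: The sign of the whole expression was flipped: the term (-θ**2*cos(θ) + 2*θ*sin(θ))/sin(θ)**2 was incorrectly written as -(-θ**2*cos(θ) + 2*θ*sin(θ))/sin(θ)**2
The later steps are derived from this incorrect expression, so the error originates in Step 2.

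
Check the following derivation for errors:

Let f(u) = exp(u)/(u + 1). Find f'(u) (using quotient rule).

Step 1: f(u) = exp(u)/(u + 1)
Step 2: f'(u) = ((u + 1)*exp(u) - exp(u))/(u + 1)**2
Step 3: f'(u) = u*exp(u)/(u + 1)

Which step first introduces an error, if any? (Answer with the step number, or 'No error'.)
Step 3

Step 3 is incorrect due to a wrong exponent.
The step shows: u*exp(u)/(u + 1)
The correct value should be: u*exp(u)/(u + 1)**2

Explanation: The exponent -2 on u + 1 was incorrectly written as -1: the term u*exp(u)/(u + 1)**2 was incorrectly written as u*exp(u)/(u + 1)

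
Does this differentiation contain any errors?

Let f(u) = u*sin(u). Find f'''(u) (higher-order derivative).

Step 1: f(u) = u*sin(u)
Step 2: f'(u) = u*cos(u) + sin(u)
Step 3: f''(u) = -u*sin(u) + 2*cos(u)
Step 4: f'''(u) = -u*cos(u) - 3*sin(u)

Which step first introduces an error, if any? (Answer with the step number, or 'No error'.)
No error

All steps in this derivation are correct.
The final answer f'''(u) = -u*cos(u) - 3*sin(u) is valid.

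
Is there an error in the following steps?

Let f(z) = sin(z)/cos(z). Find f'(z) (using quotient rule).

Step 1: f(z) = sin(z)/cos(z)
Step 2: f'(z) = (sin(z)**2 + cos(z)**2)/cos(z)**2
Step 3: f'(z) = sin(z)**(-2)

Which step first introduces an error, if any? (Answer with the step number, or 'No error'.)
Step 3

Step 3 is incorrect due to a wrong trig function.
The step shows: sin(z)**(-2)
The correct value should be: cos(z)**(-2)

Explanation: cos(z) was incorrectly written as sin(z): the term cos(z)**(-2) was incorrectly written as sin(z)**(-2)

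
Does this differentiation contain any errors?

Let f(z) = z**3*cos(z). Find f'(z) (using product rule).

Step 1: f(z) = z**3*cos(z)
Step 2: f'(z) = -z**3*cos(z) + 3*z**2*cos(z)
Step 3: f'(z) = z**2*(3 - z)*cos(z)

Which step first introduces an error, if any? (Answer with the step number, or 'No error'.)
Step 2

Step 2 is incorrect due to a wrong trig function.
The step shows: -z**3*cos(z) + 3*z**2*cos(z)
The correct value should be: -z**3*sin(z) + 3*z**2*cos(z)

Explanation: sin(z) was incorrectly written as cos(z): the term -z**3*sin(z) was incorrectly written as -z**3*cos(z)
The later steps are derived from this incorrect expression, so the error originates in Step 2.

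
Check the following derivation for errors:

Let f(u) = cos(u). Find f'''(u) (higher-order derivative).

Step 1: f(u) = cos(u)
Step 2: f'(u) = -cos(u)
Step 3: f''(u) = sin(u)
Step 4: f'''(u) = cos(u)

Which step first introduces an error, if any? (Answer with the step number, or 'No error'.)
Step 2

Step 2 is incorrect due to a wrong trig function.
The step shows: -cos(u)
The correct value should be: -sin(u)

Explanation: sin(u) was incorrectly written as cos(u): the term -sin(u) was incorrectly written as -cos(u)
The later steps are derived from this incorrect expression, so the error originates in Step 2.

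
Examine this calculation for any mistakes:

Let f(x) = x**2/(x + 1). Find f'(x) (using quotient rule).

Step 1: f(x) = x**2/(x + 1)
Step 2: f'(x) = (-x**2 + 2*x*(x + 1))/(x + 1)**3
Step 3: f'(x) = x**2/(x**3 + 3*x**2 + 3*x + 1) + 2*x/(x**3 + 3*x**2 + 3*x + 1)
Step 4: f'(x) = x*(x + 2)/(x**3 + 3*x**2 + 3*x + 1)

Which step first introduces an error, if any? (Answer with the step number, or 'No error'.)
Step 2

Step 2 is incorrect due to a wrong exponent.
The step shows: (-x**2 + 2*x*(x + 1))/(x + 1)**3
The correct value should be: (-x**2 + 2*x*(x + 1))/(x + 1)**2

Explanation: The exponent -2 on x + 1 was incorrectly written as -3: the term (-x**2 + 2*x*(x + 1))/(x + 1)**2 was incorrectly written as (-x**2 + 2*x*(x + 1))/(x + 1)**3
The later steps are derived from this incorrect expression, so the error originates in Step 2.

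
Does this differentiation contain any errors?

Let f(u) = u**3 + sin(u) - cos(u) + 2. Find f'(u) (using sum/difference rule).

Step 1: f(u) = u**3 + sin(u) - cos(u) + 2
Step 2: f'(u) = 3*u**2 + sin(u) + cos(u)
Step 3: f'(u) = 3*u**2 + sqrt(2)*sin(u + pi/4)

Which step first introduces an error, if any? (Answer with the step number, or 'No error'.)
No error

All steps in this derivation are correct.
The final answer f'(u) = 3*u**2 + sqrt(2)*sin(u + pi/4) is valid.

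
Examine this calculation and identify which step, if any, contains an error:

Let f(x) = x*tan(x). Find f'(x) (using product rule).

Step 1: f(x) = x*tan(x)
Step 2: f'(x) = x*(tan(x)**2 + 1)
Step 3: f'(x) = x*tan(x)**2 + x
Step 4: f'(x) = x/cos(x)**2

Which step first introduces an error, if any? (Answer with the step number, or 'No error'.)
Step 2

Step 2 is incorrect due to a dropped term.
The step shows: x*(tan(x)**2 + 1)
The correct value should be: x*(tan(x)**2 + 1) + tan(x)

Explanation: A term was dropped: the term tan(x) was incorrectly omitted
The later steps are derived from this incorrect expression, so the error originates in Step 2.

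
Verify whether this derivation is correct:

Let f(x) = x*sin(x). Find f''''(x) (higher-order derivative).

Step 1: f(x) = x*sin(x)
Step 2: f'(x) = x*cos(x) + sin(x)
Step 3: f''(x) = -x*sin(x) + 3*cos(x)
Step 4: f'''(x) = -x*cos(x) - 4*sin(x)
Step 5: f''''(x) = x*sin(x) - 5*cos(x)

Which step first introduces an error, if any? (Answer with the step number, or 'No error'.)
Step 3

Step 3 is incorrect due to a wrong coefficient.
The step shows: -x*sin(x) + 3*cos(x)
The correct value should be: -x*sin(x) + 2*cos(x)

Explanation: The coefficient 2 was incorrectly written as 3: the term 2*cos(x) was incorrectly written as 3*cos(x)
The later steps are derived from this incorrect expression, so the error originates in Step 3.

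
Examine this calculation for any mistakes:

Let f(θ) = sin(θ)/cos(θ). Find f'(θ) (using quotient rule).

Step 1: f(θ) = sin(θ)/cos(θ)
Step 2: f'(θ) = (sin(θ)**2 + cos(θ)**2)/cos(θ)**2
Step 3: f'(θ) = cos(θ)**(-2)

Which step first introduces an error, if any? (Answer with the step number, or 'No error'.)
No error

All steps in this derivation are correct.
The final answer f'(θ) = cos(θ)**(-2) is valid.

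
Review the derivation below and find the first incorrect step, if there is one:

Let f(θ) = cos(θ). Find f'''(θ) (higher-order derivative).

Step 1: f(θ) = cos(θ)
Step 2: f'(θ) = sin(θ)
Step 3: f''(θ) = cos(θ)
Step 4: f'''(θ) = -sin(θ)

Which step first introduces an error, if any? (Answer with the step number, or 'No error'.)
Step 2

Step 2 is incorrect due to a sign flip.
The step shows: sin(θ)
The correct value should be: -sin(θ)

Explanation: The sign of the whole expression was flipped: the term -sin(θ) was incorrectly written as sin(θ)
The later steps are derived from this incorrect expression, so the error originates in Step 2.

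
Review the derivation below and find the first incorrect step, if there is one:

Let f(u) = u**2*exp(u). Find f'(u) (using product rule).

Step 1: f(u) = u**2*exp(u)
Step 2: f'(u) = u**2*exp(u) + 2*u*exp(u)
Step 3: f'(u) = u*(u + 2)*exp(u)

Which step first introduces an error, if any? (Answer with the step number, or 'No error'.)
No error

All steps in this derivation are correct.
The final answer f'(u) = u*(u + 2)*exp(u) is valid.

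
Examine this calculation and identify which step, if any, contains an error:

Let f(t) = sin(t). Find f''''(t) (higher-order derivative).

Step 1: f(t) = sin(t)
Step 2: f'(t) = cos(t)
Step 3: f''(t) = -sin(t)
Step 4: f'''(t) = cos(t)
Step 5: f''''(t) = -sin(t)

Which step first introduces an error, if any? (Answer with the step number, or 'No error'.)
Step 4

Step 4 is incorrect due to a sign flip.
The step shows: cos(t)
The correct value should be: -cos(t)

Explanation: The sign of the whole expression was flipped: the term -cos(t) was incorrectly written as cos(t)
The later steps are derived from this incorrect expression, so the error originates in Step 4.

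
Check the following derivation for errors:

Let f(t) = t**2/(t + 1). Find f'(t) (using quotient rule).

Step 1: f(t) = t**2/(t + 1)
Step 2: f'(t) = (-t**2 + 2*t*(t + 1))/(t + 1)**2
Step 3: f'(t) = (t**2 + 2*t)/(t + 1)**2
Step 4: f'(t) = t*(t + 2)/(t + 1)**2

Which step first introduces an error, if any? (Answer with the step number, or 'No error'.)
No error

All steps in this derivation are correct.
The final answer f'(t) = t*(t + 2)/(t + 1)**2 is valid.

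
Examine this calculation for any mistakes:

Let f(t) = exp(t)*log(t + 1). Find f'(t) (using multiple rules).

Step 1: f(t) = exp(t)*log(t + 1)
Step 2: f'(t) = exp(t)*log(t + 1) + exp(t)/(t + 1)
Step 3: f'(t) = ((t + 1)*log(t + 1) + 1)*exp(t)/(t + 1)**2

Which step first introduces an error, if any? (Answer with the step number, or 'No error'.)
Step 3

Step 3 is incorrect due to a wrong exponent.
The step shows: ((t + 1)*log(t + 1) + 1)*exp(t)/(t + 1)**2
The correct value should be: ((t + 1)*log(t + 1) + 1)*exp(t)/(t + 1)

Explanation: The exponent -1 on t + 1 was incorrectly written as -2: the term ((t + 1)*log(t + 1) + 1)*exp(t)/(t + 1) was incorrectly written as ((t + 1)*log(t + 1) + 1)*exp(t)/(t + 1)**2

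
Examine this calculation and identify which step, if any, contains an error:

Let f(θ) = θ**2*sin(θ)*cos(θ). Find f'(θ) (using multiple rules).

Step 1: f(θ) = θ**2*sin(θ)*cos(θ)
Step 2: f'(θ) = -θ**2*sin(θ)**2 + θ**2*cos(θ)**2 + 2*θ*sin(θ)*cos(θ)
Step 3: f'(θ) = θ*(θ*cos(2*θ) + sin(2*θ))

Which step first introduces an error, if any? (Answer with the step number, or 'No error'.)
No error

All steps in this derivation are correct.
The final answer f'(θ) = θ*(θ*cos(2*θ) + sin(2*θ)) is valid.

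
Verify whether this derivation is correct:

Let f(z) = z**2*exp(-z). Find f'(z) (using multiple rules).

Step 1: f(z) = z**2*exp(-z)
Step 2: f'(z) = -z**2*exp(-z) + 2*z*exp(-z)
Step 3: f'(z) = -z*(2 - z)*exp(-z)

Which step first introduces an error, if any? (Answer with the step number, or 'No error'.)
Step 3

Step 3 is incorrect due to a sign flip.
The step shows: -z*(2 - z)*exp(-z)
The correct value should be: z*(2 - z)*exp(-z)

Explanation: The sign of the whole expression was flipped: the term z*(2 - z)*exp(-z) was incorrectly written as -z*(2 - z)*exp(-z)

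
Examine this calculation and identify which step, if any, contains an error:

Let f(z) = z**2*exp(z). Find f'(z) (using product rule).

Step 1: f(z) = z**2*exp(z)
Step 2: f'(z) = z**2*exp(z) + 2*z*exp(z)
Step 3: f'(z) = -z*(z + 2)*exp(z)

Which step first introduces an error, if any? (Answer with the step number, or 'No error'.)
Step 3

Step 3 is incorrect due to a sign flip.
The step shows: -z*(z + 2)*exp(z)
The correct value should be: z*(z + 2)*exp(z)

Explanation: The sign of the whole expression was flipped: the term z*(z + 2)*exp(z) was incorrectly written as -z*(z + 2)*exp(z)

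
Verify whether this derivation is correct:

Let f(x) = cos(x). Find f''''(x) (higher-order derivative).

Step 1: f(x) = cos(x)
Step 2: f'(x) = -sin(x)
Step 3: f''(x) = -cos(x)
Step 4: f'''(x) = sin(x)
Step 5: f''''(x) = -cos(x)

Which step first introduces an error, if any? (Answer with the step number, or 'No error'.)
Step 5

Step 5 is incorrect due to a sign flip.
The step shows: -cos(x)
The correct value should be: cos(x)

Explanation: The sign of the whole expression was flipped: the term cos(x) was incorrectly written as -cos(x)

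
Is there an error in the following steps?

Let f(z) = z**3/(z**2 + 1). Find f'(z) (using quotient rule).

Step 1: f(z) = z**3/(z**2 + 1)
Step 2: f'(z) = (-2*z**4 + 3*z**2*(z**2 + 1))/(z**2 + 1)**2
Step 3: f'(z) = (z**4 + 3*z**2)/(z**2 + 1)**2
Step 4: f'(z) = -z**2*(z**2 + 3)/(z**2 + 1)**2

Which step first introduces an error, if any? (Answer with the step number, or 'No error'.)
Step 4

Step 4 is incorrect due to a sign flip.
The step shows: -z**2*(z**2 + 3)/(z**2 + 1)**2
The correct value should be: z**2*(z**2 + 3)/(z**2 + 1)**2

Explanation: The sign of the whole expression was flipped: the term z**2*(z**2 + 3)/(z**2 + 1)**2 was incorrectly written as -z**2*(z**2 + 3)/(z**2 + 1)**2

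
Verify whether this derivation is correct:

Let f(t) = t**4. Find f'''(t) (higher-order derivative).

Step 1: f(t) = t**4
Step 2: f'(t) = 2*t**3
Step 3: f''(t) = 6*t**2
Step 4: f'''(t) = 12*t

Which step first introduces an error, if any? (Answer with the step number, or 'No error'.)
Step 2

Step 2 is incorrect due to a wrong coefficient.
The step shows: 2*t**3
The correct value should be: 4*t**3

Explanation: The coefficient 4 was incorrectly written as 2: the term 4*t**3 was incorrectly written as 2*t**3
The later steps are derived from this incorrect expression, so the error originates in Step 2.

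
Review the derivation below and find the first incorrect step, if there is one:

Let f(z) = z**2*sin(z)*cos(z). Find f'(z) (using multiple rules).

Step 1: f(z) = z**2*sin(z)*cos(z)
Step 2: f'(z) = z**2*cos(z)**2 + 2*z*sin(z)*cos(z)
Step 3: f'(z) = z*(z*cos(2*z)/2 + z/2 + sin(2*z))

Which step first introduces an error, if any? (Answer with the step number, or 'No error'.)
Step 2

Step 2 is incorrect due to a dropped term.
The step shows: z**2*cos(z)**2 + 2*z*sin(z)*cos(z)
The correct value should be: -z**2*sin(z)**2 + z**2*cos(z)**2 + 2*z*sin(z)*cos(z)

Explanation: A term was dropped: the term -z**2*sin(z)**2 was incorrectly omitted
The later steps are derived from this incorrect expression, so the error originates in Step 2.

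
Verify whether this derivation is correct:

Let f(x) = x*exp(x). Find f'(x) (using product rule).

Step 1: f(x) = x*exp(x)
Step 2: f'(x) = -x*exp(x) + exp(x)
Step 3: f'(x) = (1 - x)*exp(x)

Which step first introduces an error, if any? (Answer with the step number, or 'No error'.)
Step 2

Step 2 is incorrect due to a sign flip.
The step shows: -x*exp(x) + exp(x)
The correct value should be: x*exp(x) + exp(x)

Explanation: The sign of one term was flipped: the term x*exp(x) was incorrectly written as -x*exp(x)
The later steps are derived from this incorrect expression, so the error originates in Step 2.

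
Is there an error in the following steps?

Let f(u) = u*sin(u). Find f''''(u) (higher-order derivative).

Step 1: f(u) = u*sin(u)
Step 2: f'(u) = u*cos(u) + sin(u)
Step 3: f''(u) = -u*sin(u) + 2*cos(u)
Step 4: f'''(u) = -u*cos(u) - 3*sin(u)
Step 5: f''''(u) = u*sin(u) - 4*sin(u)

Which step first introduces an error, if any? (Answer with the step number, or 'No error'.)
Step 5

Step 5 is incorrect due to a wrong trig function.
The step shows: u*sin(u) - 4*sin(u)
The correct value should be: u*sin(u) - 4*cos(u)

Explanation: cos(u) was incorrectly written as sin(u): the term -4*cos(u) was incorrectly written as -4*sin(u)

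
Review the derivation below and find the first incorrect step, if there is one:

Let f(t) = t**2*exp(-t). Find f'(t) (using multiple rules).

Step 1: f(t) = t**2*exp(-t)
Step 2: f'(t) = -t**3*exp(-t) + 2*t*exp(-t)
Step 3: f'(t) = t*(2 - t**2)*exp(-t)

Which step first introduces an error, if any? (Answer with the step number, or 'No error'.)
Step 2

Step 2 is incorrect due to a wrong exponent.
The step shows: -t**3*exp(-t) + 2*t*exp(-t)
The correct value should be: -t**2*exp(-t) + 2*t*exp(-t)

Explanation: The exponent 2 on t was incorrectly written as 3: the term -t**2*exp(-t) was incorrectly written as -t**3*exp(-t)
The later steps are derived from this incorrect expression, so the error originates in Step 2.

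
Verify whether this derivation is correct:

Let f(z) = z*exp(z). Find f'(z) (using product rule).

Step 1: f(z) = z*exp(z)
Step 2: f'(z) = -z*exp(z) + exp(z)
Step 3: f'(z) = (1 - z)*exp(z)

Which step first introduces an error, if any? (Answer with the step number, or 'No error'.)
Step 2

Step 2 is incorrect due to a sign flip.
The step shows: -z*exp(z) + exp(z)
The correct value should be: z*exp(z) + exp(z)

Explanation: The sign of one term was flipped: the term z*exp(z) was incorrectly written as -z*exp(z)
The later steps are derived from this incorrect expression, so the error originates in Step 2.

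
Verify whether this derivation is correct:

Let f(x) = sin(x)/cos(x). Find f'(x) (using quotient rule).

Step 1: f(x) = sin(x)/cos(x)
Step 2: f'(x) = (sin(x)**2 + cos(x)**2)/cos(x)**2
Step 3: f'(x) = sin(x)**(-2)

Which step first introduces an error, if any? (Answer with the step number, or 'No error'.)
Step 3

Step 3 is incorrect due to a wrong trig function.
The step shows: sin(x)**(-2)
The correct value should be: cos(x)**(-2)

Explanation: cos(x) was incorrectly written as sin(x): the term cos(x)**(-2) was incorrectly written as sin(x)**(-2)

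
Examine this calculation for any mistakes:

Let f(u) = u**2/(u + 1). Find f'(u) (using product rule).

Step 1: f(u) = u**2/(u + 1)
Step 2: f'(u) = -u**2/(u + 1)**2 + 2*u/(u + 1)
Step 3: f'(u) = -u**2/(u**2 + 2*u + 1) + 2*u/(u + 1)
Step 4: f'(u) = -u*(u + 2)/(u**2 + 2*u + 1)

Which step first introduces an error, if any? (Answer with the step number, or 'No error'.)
Step 4

Step 4 is incorrect due to a sign flip.
The step shows: -u*(u + 2)/(u**2 + 2*u + 1)
The correct value should be: u*(u + 2)/(u**2 + 2*u + 1)

Explanation: The sign of the whole expression was flipped: the term u*(u + 2)/(u**2 + 2*u + 1) was incorrectly written as -u*(u + 2)/(u**2 + 2*u + 1)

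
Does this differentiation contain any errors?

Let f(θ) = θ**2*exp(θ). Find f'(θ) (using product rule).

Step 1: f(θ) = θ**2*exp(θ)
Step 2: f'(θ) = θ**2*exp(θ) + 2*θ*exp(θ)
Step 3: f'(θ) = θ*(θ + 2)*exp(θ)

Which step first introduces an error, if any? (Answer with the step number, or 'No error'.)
No error

All steps in this derivation are correct.
The final answer f'(θ) = θ*(θ + 2)*exp(θ) is valid.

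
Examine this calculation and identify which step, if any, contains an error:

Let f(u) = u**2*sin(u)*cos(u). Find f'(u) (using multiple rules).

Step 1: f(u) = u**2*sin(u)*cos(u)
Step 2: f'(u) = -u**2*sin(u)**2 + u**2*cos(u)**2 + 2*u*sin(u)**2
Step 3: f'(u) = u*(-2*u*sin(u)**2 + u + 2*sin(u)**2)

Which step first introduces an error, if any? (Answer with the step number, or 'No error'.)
Step 2

Step 2 is incorrect due to a wrong trig function.
The step shows: -u**2*sin(u)**2 + u**2*cos(u)**2 + 2*u*sin(u)**2
The correct value should be: -u**2*sin(u)**2 + u**2*cos(u)**2 + 2*u*sin(u)*cos(u)

Explanation: cos(u) was incorrectly written as sin(u): the term 2*u*sin(u)*cos(u) was incorrectly written as 2*u*sin(u)**2
The later steps are derived from this incorrect expression, so the error originates in Step 2.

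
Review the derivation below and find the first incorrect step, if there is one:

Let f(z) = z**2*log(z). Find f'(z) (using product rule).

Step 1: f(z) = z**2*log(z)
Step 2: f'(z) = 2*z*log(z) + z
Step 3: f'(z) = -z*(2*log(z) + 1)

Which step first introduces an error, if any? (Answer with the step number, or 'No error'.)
Step 3

Step 3 is incorrect due to a sign flip.
The step shows: -z*(2*log(z) + 1)
The correct value should be: z*(2*log(z) + 1)

Explanation: The sign of the whole expression was flipped: the term z*(2*log(z) + 1) was incorrectly written as -z*(2*log(z) + 1)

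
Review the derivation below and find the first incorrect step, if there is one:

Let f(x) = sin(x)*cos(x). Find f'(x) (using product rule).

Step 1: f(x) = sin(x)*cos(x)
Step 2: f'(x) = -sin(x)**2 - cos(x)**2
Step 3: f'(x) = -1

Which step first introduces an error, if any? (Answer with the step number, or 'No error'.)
Step 2

Step 2 is incorrect due to a sign flip.
The step shows: -sin(x)**2 - cos(x)**2
The correct value should be: -sin(x)**2 + cos(x)**2

Explanation: The sign of one term was flipped: the term cos(x)**2 was incorrectly written as -cos(x)**2
The later steps are derived from this incorrect expression, so the error originates in Step 2.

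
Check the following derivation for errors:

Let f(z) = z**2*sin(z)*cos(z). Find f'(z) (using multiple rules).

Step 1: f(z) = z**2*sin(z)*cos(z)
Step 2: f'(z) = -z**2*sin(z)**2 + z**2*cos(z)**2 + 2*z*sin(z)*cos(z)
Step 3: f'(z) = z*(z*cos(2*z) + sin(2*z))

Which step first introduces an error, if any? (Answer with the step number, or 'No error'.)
No error

All steps in this derivation are correct.
The final answer f'(z) = z*(z*cos(2*z) + sin(2*z)) is valid.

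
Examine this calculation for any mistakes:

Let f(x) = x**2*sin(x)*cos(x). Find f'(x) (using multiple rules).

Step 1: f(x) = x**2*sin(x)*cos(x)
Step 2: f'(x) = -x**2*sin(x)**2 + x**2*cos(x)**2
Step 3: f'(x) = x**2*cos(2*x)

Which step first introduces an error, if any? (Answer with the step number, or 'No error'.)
Step 2

Step 2 is incorrect due to a dropped term.
The step shows: -x**2*sin(x)**2 + x**2*cos(x)**2
The correct value should be: -x**2*sin(x)**2 + x**2*cos(x)**2 + 2*x*sin(x)*cos(x)

Explanation: A term was dropped: the term 2*x*sin(x)*cos(x) was incorrectly omitted
The later steps are derived from this incorrect expression, so the error originates in Step 2.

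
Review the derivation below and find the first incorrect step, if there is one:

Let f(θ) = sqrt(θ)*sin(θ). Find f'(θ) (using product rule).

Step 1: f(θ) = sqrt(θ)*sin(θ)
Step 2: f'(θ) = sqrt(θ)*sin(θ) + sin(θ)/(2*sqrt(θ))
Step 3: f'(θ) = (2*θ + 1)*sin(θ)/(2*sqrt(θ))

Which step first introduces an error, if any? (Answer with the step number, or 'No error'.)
Step 2

Step 2 is incorrect due to a wrong trig function.
The step shows: sqrt(θ)*sin(θ) + sin(θ)/(2*sqrt(θ))
The correct value should be: sqrt(θ)*cos(θ) + sin(θ)/(2*sqrt(θ))

Explanation: cos(θ) was incorrectly written as sin(θ): the term sqrt(θ)*cos(θ) was incorrectly written as sqrt(θ)*sin(θ)
The later steps are derived from this incorrect expression, so the error originates in Step 2.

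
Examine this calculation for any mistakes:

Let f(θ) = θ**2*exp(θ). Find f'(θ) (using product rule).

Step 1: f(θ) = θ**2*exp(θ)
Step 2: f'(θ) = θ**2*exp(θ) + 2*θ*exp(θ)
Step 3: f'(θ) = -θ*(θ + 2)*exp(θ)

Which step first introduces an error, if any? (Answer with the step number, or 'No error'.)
Step 3

Step 3 is incorrect due to a sign flip.
The step shows: -θ*(θ + 2)*exp(θ)
The correct value should be: θ*(θ + 2)*exp(θ)

Explanation: The sign of the whole expression was flipped: the term θ*(θ + 2)*exp(θ) was incorrectly written as -θ*(θ + 2)*exp(θ)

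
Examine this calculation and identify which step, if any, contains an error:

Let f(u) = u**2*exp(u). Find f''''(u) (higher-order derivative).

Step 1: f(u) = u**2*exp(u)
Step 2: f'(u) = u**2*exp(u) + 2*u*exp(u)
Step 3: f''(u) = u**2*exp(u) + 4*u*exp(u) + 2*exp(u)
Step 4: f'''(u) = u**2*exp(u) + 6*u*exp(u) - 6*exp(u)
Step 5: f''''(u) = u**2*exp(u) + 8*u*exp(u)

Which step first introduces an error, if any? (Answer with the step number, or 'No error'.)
Step 4

Step 4 is incorrect due to a sign flip.
The step shows: u**2*exp(u) + 6*u*exp(u) - 6*exp(u)
The correct value should be: u**2*exp(u) + 6*u*exp(u) + 6*exp(u)

Explanation: The sign of one term was flipped: the term 6*exp(u) was incorrectly written as -6*exp(u)
The later steps are derived from this incorrect expression, so the error originates in Step 4.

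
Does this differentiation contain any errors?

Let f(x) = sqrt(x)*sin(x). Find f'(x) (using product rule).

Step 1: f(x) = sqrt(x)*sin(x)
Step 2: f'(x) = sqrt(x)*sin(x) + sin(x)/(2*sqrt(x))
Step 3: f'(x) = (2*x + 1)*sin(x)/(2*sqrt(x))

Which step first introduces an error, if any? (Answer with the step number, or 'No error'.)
Step 2

Step 2 is incorrect due to a wrong trig function.
The step shows: sqrt(x)*sin(x) + sin(x)/(2*sqrt(x))
The correct value should be: sqrt(x)*cos(x) + sin(x)/(2*sqrt(x))

Explanation: cos(x) was incorrectly written as sin(x): the term sqrt(x)*cos(x) was incorrectly written as sqrt(x)*sin(x)
The later steps are derived from this incorrect expression, so the error originates in Step 2.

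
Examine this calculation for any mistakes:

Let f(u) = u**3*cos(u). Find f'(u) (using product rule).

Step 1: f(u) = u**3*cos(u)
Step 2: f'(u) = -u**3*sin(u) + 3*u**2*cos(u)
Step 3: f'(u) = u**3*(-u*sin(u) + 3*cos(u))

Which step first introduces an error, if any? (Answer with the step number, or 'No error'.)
Step 3

Step 3 is incorrect due to a wrong exponent.
The step shows: u**3*(-u*sin(u) + 3*cos(u))
The correct value should be: u**2*(-u*sin(u) + 3*cos(u))

Explanation: The exponent 2 on u was incorrectly written as 3: the term u**2*(-u*sin(u) + 3*cos(u)) was incorrectly written as u**3*(-u*sin(u) + 3*cos(u))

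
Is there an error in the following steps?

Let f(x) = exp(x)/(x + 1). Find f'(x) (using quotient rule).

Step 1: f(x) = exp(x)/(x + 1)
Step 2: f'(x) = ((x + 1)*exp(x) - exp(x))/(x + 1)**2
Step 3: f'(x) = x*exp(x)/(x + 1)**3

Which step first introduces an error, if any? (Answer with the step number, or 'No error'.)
Step 3

Step 3 is incorrect due to a wrong exponent.
The step shows: x*exp(x)/(x + 1)**3
The correct value should be: x*exp(x)/(x + 1)**2

Explanation: The exponent -2 on x + 1 was incorrectly written as -3: the term x*exp(x)/(x + 1)**2 was incorrectly written as x*exp(x)/(x + 1)**3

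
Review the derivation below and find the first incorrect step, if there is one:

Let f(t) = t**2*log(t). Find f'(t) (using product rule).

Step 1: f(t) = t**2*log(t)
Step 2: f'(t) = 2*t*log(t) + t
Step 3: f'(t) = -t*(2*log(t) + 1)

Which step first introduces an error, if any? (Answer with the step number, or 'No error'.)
Step 3

Step 3 is incorrect due to a sign flip.
The step shows: -t*(2*log(t) + 1)
The correct value should be: t*(2*log(t) + 1)

Explanation: The sign of the whole expression was flipped: the term t*(2*log(t) + 1) was incorrectly written as -t*(2*log(t) + 1)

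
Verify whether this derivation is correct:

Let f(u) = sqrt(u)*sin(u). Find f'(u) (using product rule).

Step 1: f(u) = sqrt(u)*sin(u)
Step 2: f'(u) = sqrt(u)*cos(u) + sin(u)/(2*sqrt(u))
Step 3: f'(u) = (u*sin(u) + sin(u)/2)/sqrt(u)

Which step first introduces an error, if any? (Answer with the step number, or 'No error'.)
Step 3

Step 3 is incorrect due to a wrong trig function.
The step shows: (u*sin(u) + sin(u)/2)/sqrt(u)
The correct value should be: (u*cos(u) + sin(u)/2)/sqrt(u)

Explanation: cos(u) was incorrectly written as sin(u): the term (u*cos(u) + sin(u)/2)/sqrt(u) was incorrectly written as (u*sin(u) + sin(u)/2)/sqrt(u)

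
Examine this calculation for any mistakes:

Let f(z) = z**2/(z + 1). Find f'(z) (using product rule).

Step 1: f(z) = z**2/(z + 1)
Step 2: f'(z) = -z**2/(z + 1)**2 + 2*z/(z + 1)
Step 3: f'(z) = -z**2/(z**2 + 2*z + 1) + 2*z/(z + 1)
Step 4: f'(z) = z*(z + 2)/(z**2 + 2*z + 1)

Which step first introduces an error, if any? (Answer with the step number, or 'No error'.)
No error

All steps in this derivation are correct.
The final answer f'(z) = z*(z + 2)/(z**2 + 2*z + 1) is valid.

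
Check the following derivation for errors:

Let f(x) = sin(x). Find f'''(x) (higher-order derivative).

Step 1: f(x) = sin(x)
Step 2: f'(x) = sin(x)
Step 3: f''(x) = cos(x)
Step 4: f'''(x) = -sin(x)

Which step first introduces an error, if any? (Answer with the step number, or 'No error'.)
Step 2

Step 2 is incorrect due to a wrong trig function.
The step shows: sin(x)
The correct value should be: cos(x)

Explanation: cos(x) was incorrectly written as sin(x): the term cos(x) was incorrectly written as sin(x)
The later steps are derived from this incorrect expression, so the error originates in Step 2.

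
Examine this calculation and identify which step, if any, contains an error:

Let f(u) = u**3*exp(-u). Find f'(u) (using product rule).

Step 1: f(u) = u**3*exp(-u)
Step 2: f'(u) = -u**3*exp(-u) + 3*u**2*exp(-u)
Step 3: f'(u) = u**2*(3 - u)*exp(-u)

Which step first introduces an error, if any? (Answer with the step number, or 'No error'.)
No error

All steps in this derivation are correct.
The final answer f'(u) = u**2*(3 - u)*exp(-u) is valid.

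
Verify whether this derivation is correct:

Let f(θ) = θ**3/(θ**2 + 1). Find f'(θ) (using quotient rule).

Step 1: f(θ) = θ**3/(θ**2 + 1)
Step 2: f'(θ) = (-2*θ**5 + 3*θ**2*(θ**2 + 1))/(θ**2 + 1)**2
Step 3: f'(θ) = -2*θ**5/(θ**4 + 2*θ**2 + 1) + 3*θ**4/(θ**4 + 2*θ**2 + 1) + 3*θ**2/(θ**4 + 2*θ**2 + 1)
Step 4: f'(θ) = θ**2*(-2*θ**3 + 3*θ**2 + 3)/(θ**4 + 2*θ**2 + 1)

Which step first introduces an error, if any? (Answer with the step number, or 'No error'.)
Step 2

Step 2 is incorrect due to a wrong exponent.
The step shows: (-2*θ**5 + 3*θ**2*(θ**2 + 1))/(θ**2 + 1)**2
The correct value should be: (-2*θ**4 + 3*θ**2*(θ**2 + 1))/(θ**2 + 1)**2

Explanation: The exponent 4 on θ was incorrectly written as 5: the term (-2*θ**4 + 3*θ**2*(θ**2 + 1))/(θ**2 + 1)**2 was incorrectly written as (-2*θ**5 + 3*θ**2*(θ**2 + 1))/(θ**2 + 1)**2
The later steps are derived from this incorrect expression, so the error originates in Step 2.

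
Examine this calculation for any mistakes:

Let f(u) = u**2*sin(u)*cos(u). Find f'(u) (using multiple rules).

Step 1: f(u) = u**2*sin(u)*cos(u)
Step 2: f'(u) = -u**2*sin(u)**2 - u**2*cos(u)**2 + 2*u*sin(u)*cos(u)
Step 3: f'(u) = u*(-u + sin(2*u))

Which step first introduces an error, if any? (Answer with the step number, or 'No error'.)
Step 2

Step 2 is incorrect due to a sign flip.
The step shows: -u**2*sin(u)**2 - u**2*cos(u)**2 + 2*u*sin(u)*cos(u)
The correct value should be: -u**2*sin(u)**2 + u**2*cos(u)**2 + 2*u*sin(u)*cos(u)

Explanation: The sign of one term was flipped: the term u**2*cos(u)**2 was incorrectly written as -u**2*cos(u)**2
The later steps are derived from this incorrect expression, so the error originates in Step 2.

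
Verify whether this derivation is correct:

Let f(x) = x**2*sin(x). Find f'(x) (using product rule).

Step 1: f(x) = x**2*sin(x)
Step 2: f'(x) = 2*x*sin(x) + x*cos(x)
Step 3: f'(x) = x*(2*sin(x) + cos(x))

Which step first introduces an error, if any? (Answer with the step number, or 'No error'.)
Step 2

Step 2 is incorrect due to a wrong exponent.
The step shows: 2*x*sin(x) + x*cos(x)
The correct value should be: x**2*cos(x) + 2*x*sin(x)

Explanation: The exponent 2 on x was incorrectly written as 1: the term x**2*cos(x) was incorrectly written as x*cos(x)
The later steps are derived from this incorrect expression, so the error originates in Step 2.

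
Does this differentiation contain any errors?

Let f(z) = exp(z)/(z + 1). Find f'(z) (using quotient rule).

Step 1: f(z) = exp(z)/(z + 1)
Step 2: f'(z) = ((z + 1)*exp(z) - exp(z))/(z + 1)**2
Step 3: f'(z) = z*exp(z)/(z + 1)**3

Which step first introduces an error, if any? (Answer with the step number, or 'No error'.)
Step 3

Step 3 is incorrect due to a wrong exponent.
The step shows: z*exp(z)/(z + 1)**3
The correct value should be: z*exp(z)/(z + 1)**2

Explanation: The exponent -2 on z + 1 was incorrectly written as -3: the term z*exp(z)/(z + 1)**2 was incorrectly written as z*exp(z)/(z + 1)**3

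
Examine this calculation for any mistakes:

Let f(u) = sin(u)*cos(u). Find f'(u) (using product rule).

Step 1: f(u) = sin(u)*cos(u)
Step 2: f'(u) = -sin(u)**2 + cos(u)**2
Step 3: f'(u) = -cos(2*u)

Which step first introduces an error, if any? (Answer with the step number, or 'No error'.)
Step 3

Step 3 is incorrect due to a sign flip.
The step shows: -cos(2*u)
The correct value should be: cos(2*u)

Explanation: The sign of the whole expression was flipped: the term cos(2*u) was incorrectly written as -cos(2*u)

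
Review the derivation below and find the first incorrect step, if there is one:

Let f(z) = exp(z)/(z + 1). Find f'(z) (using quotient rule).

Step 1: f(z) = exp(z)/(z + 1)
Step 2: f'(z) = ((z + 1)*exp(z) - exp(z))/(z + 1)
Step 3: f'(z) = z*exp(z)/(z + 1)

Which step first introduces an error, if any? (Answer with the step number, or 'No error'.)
Step 2

Step 2 is incorrect due to a wrong exponent.
The step shows: ((z + 1)*exp(z) - exp(z))/(z + 1)
The correct value should be: ((z + 1)*exp(z) - exp(z))/(z + 1)**2

Explanation: The exponent -2 on z + 1 was incorrectly written as -1: the term ((z + 1)*exp(z) - exp(z))/(z + 1)**2 was incorrectly written as ((z + 1)*exp(z) - exp(z))/(z + 1)
The later steps are derived from this incorrect expression, so the error originates in Step 2.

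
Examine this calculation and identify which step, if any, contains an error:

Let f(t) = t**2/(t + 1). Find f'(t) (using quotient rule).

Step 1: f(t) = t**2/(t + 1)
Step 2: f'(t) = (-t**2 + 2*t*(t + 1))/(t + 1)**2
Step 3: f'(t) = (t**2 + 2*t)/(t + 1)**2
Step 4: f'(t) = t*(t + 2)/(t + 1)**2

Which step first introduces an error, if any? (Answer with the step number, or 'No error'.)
No error

All steps in this derivation are correct.
The final answer f'(t) = t*(t + 2)/(t + 1)**2 is valid.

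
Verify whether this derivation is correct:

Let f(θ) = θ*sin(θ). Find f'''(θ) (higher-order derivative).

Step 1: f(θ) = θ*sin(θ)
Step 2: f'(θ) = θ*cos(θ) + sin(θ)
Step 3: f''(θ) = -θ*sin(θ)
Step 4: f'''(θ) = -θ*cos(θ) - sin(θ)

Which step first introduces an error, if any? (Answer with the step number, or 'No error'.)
Step 3

Step 3 is incorrect due to a dropped term.
The step shows: -θ*sin(θ)
The correct value should be: -θ*sin(θ) + 2*cos(θ)

Explanation: A term was dropped: the term 2*cos(θ) was incorrectly omitted
The later steps are derived from this incorrect expression, so the error originates in Step 3.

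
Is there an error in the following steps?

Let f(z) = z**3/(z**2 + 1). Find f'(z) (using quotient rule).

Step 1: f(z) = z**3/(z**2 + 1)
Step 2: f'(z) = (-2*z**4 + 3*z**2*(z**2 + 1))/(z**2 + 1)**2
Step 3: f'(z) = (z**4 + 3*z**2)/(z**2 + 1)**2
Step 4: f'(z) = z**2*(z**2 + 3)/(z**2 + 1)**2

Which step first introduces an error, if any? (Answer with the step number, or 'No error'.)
No error

All steps in this derivation are correct.
The final answer f'(z) = z**2*(z**2 + 3)/(z**2 + 1)**2 is valid.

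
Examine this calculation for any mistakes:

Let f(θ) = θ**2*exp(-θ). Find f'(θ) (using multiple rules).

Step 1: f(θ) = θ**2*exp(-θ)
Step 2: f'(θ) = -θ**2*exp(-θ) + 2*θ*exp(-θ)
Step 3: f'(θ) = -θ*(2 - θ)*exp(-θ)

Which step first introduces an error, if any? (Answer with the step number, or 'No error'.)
Step 3

Step 3 is incorrect due to a sign flip.
The step shows: -θ*(2 - θ)*exp(-θ)
The correct value should be: θ*(2 - θ)*exp(-θ)

Explanation: The sign of the whole expression was flipped: the term θ*(2 - θ)*exp(-θ) was incorrectly written as -θ*(2 - θ)*exp(-θ)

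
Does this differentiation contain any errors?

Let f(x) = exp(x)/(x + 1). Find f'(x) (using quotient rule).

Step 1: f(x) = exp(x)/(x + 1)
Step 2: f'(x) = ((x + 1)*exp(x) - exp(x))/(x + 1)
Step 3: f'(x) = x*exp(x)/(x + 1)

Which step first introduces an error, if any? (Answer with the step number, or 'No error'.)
Step 2

Step 2 is incorrect due to a wrong exponent.
The step shows: ((x + 1)*exp(x) - exp(x))/(x + 1)
The correct value should be: ((x + 1)*exp(x) - exp(x))/(x + 1)**2

Explanation: The exponent -2 on x + 1 was incorrectly written as -1: the term ((x + 1)*exp(x) - exp(x))/(x + 1)**2 was incorrectly written as ((x + 1)*exp(x) - exp(x))/(x + 1)
The later steps are derived from this incorrect expression, so the error originates in Step 2.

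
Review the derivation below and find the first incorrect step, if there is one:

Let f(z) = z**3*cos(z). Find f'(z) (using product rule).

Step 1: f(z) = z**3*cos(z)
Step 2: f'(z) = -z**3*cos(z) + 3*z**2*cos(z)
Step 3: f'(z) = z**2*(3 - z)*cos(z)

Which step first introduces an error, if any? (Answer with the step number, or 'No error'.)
Step 2

Step 2 is incorrect due to a wrong trig function.
The step shows: -z**3*cos(z) + 3*z**2*cos(z)
The correct value should be: -z**3*sin(z) + 3*z**2*cos(z)

Explanation: sin(z) was incorrectly written as cos(z): the term -z**3*sin(z) was incorrectly written as -z**3*cos(z)
The later steps are derived from this incorrect expression, so the error originates in Step 2.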